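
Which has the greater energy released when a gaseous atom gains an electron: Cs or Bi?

Cs is in period 6, group 1; Bi is in period 6, group 15.
Adding an electron releases more energy for atoms nearer the top right (short of the noble gases).
All lie in period 6, so electron affinity increases left to right.
So Bi has the greater energy released when a gaseous atom gains an electron (Bi > Cs).

Bi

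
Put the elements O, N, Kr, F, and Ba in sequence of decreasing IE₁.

Removing the outermost electron gets harder across a period and easier down a group.
Here both period and group differ, so the two effects have to be weighed against each other.
O > Ba: relative to Ba, both the across-period and down-group shifts push O's first ionization energy up.
Kr > O: the two effects oppose for this pair; the across-period effect wins (1351 vs 1314 kJ/mol).
N > Kr: the two effects oppose for this pair; the down-group effect wins (1402 vs 1351 kJ/mol).
F > N: both are in period 2; the period trend gives F the larger value.
Note the exception: N has a higher first ionization energy than O, contrary to the simple trend — pairing an electron in O's 2p⁴ costs repulsion energy, so O ionizes more easily than half-filled N (2p³).
For reference (kJ/mol): N 1402, O 1314, F 1681, Kr 1351, Ba 503.
So from highest to lowest: F > N > Kr > O > Ba.

F > N > Kr > O > Ba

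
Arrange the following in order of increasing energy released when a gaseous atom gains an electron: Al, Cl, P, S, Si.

Al is in period 3, group 13; Si is in period 3, group 14; P is in period 3, group 15; S is in period 3, group 16; Cl is in period 3, group 17.
Atoms with high Z_eff and room in the valence shell (especially the halogens) have the most exothermic electron affinities.
All lie in period 3; the across-period trend (electron affinity increases left to right) applies, with the exception below.
Note the exception: Si has a higher electron affinity than P, contrary to the simple trend — adding an electron to P's half-filled 3p³ is unfavourable, so Si (3p²) has the more exothermic EA.
For reference (kJ/mol): Al 42, Si 134, P 72, S 200, Cl 349.
So from lowest to highest: Al < P < Si < S < Cl.

Al < P < Si < S < Cl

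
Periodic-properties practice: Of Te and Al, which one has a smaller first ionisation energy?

Al is in period 3, group 13; Te is in period 5, group 16.
Removing the outermost electron gets harder across a period and easier down a group.
Neither a single period nor a single group — weigh both effects.
Te > Al: the two effects oppose for this pair; the across-period effect wins (869 vs 578 kJ/mol).
Approximate values (kJ/mol): Al 578, Te 869.
So Al has the smaller first ionisation energy (Al < Te).

Al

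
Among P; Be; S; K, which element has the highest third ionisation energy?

IE_3 is the cost of taking one more electron from the +2 cation: P²⁺ still has 3 valence electrons; Be²⁺ is the bare [He] core; S²⁺ still has 4 valence electrons; K²⁺ is already 1 electron into the core.
Pulling an electron out of a noble-gas core costs far more than removing a remaining valence electron, so K and Be sit at the high end of IE_3.
Valence configurations: P²⁺ [Ne]3s²3p¹, S²⁺ [Ne]3s²3p².
Approximate IE_3 values (kJ/mol): P 2914, Be 14849, S 3357, K 4420.
Overall IE_3 order: P < S < K < Be.

Be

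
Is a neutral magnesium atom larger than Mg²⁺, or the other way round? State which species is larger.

Mg

Forming Mg²⁺ removes 2 electrons from Mg. Fewer electrons for the same nuclear charge means less shielding and a higher Z_eff on the remaining electrons, and for main-group metals the entire outer shell is lost.
A cation is smaller than its parent atom: Mg²⁺ < Mg.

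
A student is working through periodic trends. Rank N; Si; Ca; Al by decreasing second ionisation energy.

N, Al, Si, Ca

The second ionization energy removes an electron from the +1 ion. For each element: N⁺ still has 4 valence electrons; Si⁺ still has 3 valence electrons; Ca⁺ still has 1 valence electron; Al⁺ still has 2 valence electrons.
All are still removing valence electrons, so compare the +1 ions as you would atoms: IE_2 generally rises across a period (higher Z_eff) and falls down a group (larger shell), subject to the usual subshell exceptions.
Valence configurations: N⁺ [He]2s²2p², Si⁺ [Ne]3s²3p¹, Ca⁺ [Ar]4s¹, Al⁺ [Ne]3s².
Si⁺ loses a lone 3p electron whereas Al⁺ must break into a filled 3s² pair, so IE_2(Al) > IE_2(Si) even though Si has the higher nuclear charge.
Tabulated IE_2 (kJ/mol): N 2856, Si 1577, Ca 1145, Al 1817.
So the second ionization energies run Ca < Si < Al < N.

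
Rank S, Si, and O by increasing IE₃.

After 2 electrons have been removed, what remains? S²⁺ still has 4 valence electrons; Si²⁺ still has 2 valence electrons; O²⁺ still has 4 valence electrons.
All are still removing valence electrons, so compare the +2 ions as you would atoms: IE_3 generally rises across a period (higher Z_eff) and falls down a group (larger shell), subject to the usual subshell exceptions.
Valence configurations: S²⁺ [Ne]3s²3p², Si²⁺ [Ne]3s², O²⁺ [He]2s²2p².
Approximate IE_3 values (kJ/mol): S 3357, Si 3232, O 5300.
Hence IE_3: Si < S < O.

Si < S < O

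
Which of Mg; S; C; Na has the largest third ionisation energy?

Mg

The third ionization energy removes an electron from the +2 ion. For each element: Mg²⁺ is the bare [Ne] core; S²⁺ still has 4 valence electrons; C²⁺ still has 2 valence electrons; Na²⁺ is already 1 electron into the core.
Breaking into a closed-shell core is much more expensive than removing a leftover valence electron — Na and Mg have the largest IE_3 here.
Valence configurations: S²⁺ [Ne]3s²3p², C²⁺ [He]2s².
Tabulated IE_3 (kJ/mol): Mg 7733, S 3357, C 4620, Na 6910.
So the third ionization energies run S < C < Na < Mg.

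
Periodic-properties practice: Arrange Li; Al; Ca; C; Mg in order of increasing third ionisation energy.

Al, C, Ca, Mg, Li

The third ionization energy removes an electron from the +2 ion. For each element: Li²⁺ is already 1 electron into the core; Al²⁺ still has 1 valence electron; Ca²⁺ is the bare [Ar] core; C²⁺ still has 2 valence electrons; Mg²⁺ is the bare [Ne] core.
Core electrons are held far more tightly than valence electrons, so Ca, Mg and Li top the IE_3 order.
Valence configurations: Al²⁺ [Ne]3s¹, C²⁺ [He]2s².
Tabulated IE_3 (kJ/mol): Li 11815, Al 2745, Ca 4912, C 4620, Mg 7733.
So the third ionization energies run Al < C < Ca < Mg < Li.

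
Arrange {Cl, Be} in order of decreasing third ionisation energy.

Be, Cl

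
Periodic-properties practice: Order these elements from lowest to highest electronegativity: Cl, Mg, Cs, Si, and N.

N is in period 2, group 15; Mg is in period 3, group 2; Si is in period 3, group 14; Cl is in period 3, group 17; Cs is in period 6, group 1.
Atoms toward the upper right of the periodic table pull bonding electrons most strongly.
These span different periods and groups, so the two trends combine.
Mg > Cs: both effects reinforce here, so Mg is clearly the higher of the two.
Si > Mg: Si lies to the right of Mg in period 3, so the across-period effect alone puts Si higher.
N > Si: both effects reinforce here, so N is clearly the higher of the two.
Cl > N: period and group pull opposite ways; the across-period shift dominates (3.16 vs 3.04).
Tabulated electronegativity (Pauling): N 3.04, Mg 1.31, Si 1.90, Cl 3.16, Cs 0.79.
So from lowest to highest: Cs < Mg < Si < N < Cl.

Cs < Mg < Si < N < Cl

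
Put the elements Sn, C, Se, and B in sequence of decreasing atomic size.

Across a period the added protons contract the valence shell; down a group each new principal shell makes the atom larger.
Here both period and group differ, so the two effects have to be weighed against each other.
B > C: B lies to the left of C in period 2, so the across-period effect alone puts B larger.
Se > B: period and group pull opposite ways; the down-group shift dominates (116 vs 85 pm).
Sn > Se: both effects reinforce here, so Sn is clearly the larger of the two.
For reference (pm): B 85, C 75, Se 116, Sn 140.
So from largest to smallest: Sn > Se > B > C.

Sn > Se > B > C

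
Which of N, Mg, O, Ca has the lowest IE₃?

After 2 electrons have been removed, what remains? N²⁺ still has 3 valence electrons; Mg²⁺ is the bare [Ne] core; O²⁺ still has 4 valence electrons; Ca²⁺ is the bare [Ar] core.
Usually core removal costs more than valence removal, but here the competition is close: a tightly held n=2 valence electron can cost more to remove than an n=3 core electron, so the actual values have to decide it.
Valence configurations: N²⁺ [He]2s²2p¹, O²⁺ [He]2s²2p².
The numbers (kJ/mol): N 4578, Mg 7733, O 5300, Ca 4912.
Overall IE_3 order: N < Ca < O < Mg.

N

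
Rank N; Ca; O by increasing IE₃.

N, Ca, O

The third ionization energy removes an electron from the +2 ion. For each element: N²⁺ still has 3 valence electrons; Ca²⁺ is the bare [Ar] core; O²⁺ still has 4 valence electrons.
Usually core removal costs more than valence removal, but here the competition is close: a tightly held n=2 valence electron can cost more to remove than an n=3 core electron, so the actual values have to decide it.
Valence configurations: N²⁺ [He]2s²2p¹, O²⁺ [He]2s²2p².
The numbers (kJ/mol): N 4578, Ca 4912, O 5300.
Hence IE_3: N < Ca < O.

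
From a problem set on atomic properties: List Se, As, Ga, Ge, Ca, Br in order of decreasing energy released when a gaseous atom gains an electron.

Ca is in period 4, group 2; Ga is in period 4, group 13; Ge is in period 4, group 14; As is in period 4, group 15; Se is in period 4, group 16; Br is in period 4, group 17.
Adding an electron releases more energy for atoms nearer the top right (short of the noble gases).
All lie in period 4; the across-period trend (electron affinity increases left to right) applies, with the exception below.
Note the exception: Ge has a higher electron affinity than As, contrary to the simple trend — adding an electron to As's half-filled 4p³ is unfavourable, so Ge (4p²) has the more exothermic EA.
Tabulated electron affinity (kJ/mol): Ca 2, Ga 29, Ge 119, As 78, Se 195, Br 325.
So from highest to lowest: Br > Se > Ge > As > Ga > Ca.

Br > Se > Ge > As > Ga > Ca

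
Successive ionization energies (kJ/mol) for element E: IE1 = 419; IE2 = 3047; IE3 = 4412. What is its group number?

Group 1

Look for the largest jump between consecutive ionization energies: IE2/IE1 ≈ 7.3, far larger than any earlier ratio.
That jump marks the point where a core electron is being removed. So the atom has 1 valence electron.
A main-group element with 1 valence electron is in group 1.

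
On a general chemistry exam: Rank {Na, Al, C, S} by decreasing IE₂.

Na > C > S > Al

The second ionization energy removes an electron from the +1 ion. For each element: Na⁺ is the bare [Ne] core; Al⁺ still has 2 valence electrons; C⁺ still has 3 valence electrons; S⁺ still has 5 valence electrons.
Core electrons are held far more tightly than valence electrons, so Na tops the IE_2 order.
Valence configurations: Al⁺ [Ne]3s², C⁺ [He]2s²2p¹, S⁺ [Ne]3s²3p³.
Tabulated IE_2 (kJ/mol): Na 4562, Al 1817, C 2353, S 2252.
Overall IE_2 order: Al < S < C < Na.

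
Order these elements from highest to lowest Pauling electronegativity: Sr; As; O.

O, As, Sr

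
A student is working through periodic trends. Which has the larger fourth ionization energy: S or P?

IE_4 is the cost of taking one more electron from the +3 cation: S³⁺ still has 3 valence electrons; P³⁺ still has 2 valence electrons.
All are still removing valence electrons, so compare the +3 ions as you would atoms: IE_4 generally rises across a period (higher Z_eff) and falls down a group (larger shell), subject to the usual subshell exceptions.
Valence configurations: S³⁺ [Ne]3s²3p¹, P³⁺ [Ne]3s².
S³⁺ loses a lone 3p electron whereas P³⁺ must break into a filled 3s² pair, so IE_4(P) > IE_4(S) even though S has the higher nuclear charge.
The numbers (kJ/mol): S 4556, P 4964.
Putting it together, IE_4: S < P.

P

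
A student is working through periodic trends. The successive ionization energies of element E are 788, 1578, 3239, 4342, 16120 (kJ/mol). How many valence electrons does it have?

Look for the largest jump between consecutive ionization energies: IE5/IE4 ≈ 3.7, far larger than any earlier ratio.
That jump marks the point where a core electron is being removed. So the atom has 4 valence electrons.

4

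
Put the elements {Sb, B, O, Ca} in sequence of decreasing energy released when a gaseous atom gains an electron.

Adding an electron releases more energy for atoms nearer the top right (short of the noble gases).
Neither a single period nor a single group — weigh both effects.
B > Ca: both effects reinforce here, so B is clearly the higher of the two.
Sb > B: period and group pull opposite ways; the across-period shift dominates (103 vs 27 kJ/mol).
O > Sb: relative to Sb, both the across-period and down-group shifts push O's electron affinity up.
For reference (kJ/mol): B 27, O 141, Ca 2, Sb 103.
So from highest to lowest: O > Sb > B > Ca.

O, Sb, B, Ca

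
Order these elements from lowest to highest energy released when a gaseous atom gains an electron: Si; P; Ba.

Si is in period 3, group 14; P is in period 3, group 15; Ba is in period 6, group 2.
Electron affinity generally becomes more exothermic across a period toward the halogens and less exothermic down a group.
Here both period and group differ, so the two effects have to be weighed against each other.
P > Ba: relative to Ba, both the across-period and down-group shifts push P's electron affinity up.
Si > P: this pair runs against the simple trend — see the exception note.
Note the exception: Si has a higher electron affinity than P, contrary to the simple trend — adding an electron to P's half-filled 3p³ is unfavourable, so Si (3p²) has the more exothermic EA.
For reference (kJ/mol): Si 134, P 72, Ba 14.
So from lowest to highest: Ba < P < Si.

Ba < P < Si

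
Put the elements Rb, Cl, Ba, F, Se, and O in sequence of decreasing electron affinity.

Cl > F > Se > O > Rb > Ba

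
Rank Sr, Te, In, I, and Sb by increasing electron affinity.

Sr < In < Sb < Te < I

Sr is in period 5, group 2; In is in period 5, group 13; Sb is in period 5, group 15; Te is in period 5, group 16; I is in period 5, group 17.
Electron affinity generally becomes more exothermic across a period toward the halogens and less exothermic down a group.
All lie in period 5, so electron affinity increases left to right.
So from lowest to highest: Sr < In < Sb < Te < I.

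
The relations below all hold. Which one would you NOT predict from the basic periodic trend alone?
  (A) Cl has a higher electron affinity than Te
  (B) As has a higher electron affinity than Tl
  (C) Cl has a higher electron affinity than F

The general trend: electron affinity increases across a period and decreases down a group.
(A) Cl (period 3, group 17) vs Te (period 5, group 16): the stated order agrees with the simple trend.
(B) As (period 4, group 15) vs Tl (period 6, group 13): the stated order agrees with the simple trend.
(C) Cl (period 3, group 17) vs F (period 2, group 17): the stated order contradicts the simple trend.
The exception is (C): F's small 2p subshell makes the incoming electron feel strong e⁻–e⁻ repulsion, so Cl actually releases more energy on gaining an electron.

(C)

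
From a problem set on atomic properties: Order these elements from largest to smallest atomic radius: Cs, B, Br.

Cs, Br, B

Moving right in a period, electrons are added to the same shell under a stronger nuclear pull, so atoms get smaller; moving down, a new shell is opened and atoms get larger.
Here both period and group differ, so the two effects have to be weighed against each other.
Br > B: period and group pull opposite ways; the down-group shift dominates (114 vs 85 pm).
Cs > Br: relative to Br, both the across-period and down-group shifts push Cs's atomic radius up.
Approximate values (pm): B 85, Br 114, Cs 232.
So from largest to smallest: Cs > Br > B.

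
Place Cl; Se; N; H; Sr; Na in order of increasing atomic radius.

H, N, Cl, Se, Na, Sr

Radius decreases left→right (rising Z_eff, same n) and increases top→bottom (higher n).
These span different periods and groups, so the two trends combine.
N > H: the two effects oppose for this pair; the down-group effect wins (71 vs 32 pm).
Cl > N: period and group pull opposite ways; the down-group shift dominates (99 vs 71 pm).
Se > Cl: both effects reinforce here, so Se is clearly the larger of the two.
Na > Se: period and group pull opposite ways; the across-period shift dominates (155 vs 116 pm).
Sr > Na: period and group pull opposite ways; the down-group shift dominates (185 vs 155 pm).
For reference (pm): H 32, N 71, Na 155, Cl 99, Se 116, Sr 185.
So from smallest to largest: H < N < Cl < Se < Na < Sr.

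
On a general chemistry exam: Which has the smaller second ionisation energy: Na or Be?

Be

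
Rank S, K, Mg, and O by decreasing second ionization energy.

After 1 electron has been removed, what remains? S⁺ still has 5 valence electrons; K⁺ is the bare [Ar] core; Mg⁺ still has 1 valence electron; O⁺ still has 5 valence electrons.
Usually core removal costs more than valence removal, but here the competition is close: a tightly held n=2 valence electron can cost more to remove than an n=3 core electron, so the actual values have to decide it.
Valence configurations: S⁺ [Ne]3s²3p³, Mg⁺ [Ne]3s¹, O⁺ [He]2s²2p³.
Tabulated IE_2 (kJ/mol): S 2252, K 3052, Mg 1451, O 3388.
Putting it together, IE_2: Mg < S < K < O.

O > K > S > Mg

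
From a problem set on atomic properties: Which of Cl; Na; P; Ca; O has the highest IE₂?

Na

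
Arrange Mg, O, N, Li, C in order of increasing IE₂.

Mg < C < N < O < Li

IE_2 is the cost of taking one more electron from the +1 cation: Mg⁺ still has 1 valence electron; O⁺ still has 5 valence electrons; N⁺ still has 4 valence electrons; Li⁺ is the bare [He] core; C⁺ still has 3 valence electrons.
Breaking into a closed-shell core is much more expensive than removing a leftover valence electron — Li has the largest IE_2 here.
Valence configurations: Mg⁺ [Ne]3s¹, O⁺ [He]2s²2p³, N⁺ [He]2s²2p², C⁺ [He]2s²2p¹.
Tabulated IE_2 (kJ/mol): Mg 1451, O 3388, N 2856, Li 7298, C 2353.
Hence IE_2: Mg < C < N < O < Li.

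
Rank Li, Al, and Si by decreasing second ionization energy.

Li > Al > Si

IE_2 is the cost of taking one more electron from the +1 cation: Li⁺ is the bare [He] core; Al⁺ still has 2 valence electrons; Si⁺ still has 3 valence electrons.
Core electrons are held far more tightly than valence electrons, so Li tops the IE_2 order.
Valence configurations: Al⁺ [Ne]3s², Si⁺ [Ne]3s²3p¹.
Si⁺ loses a lone 3p electron whereas Al⁺ must break into a filled 3s² pair, so IE_2(Al) > IE_2(Si) even though Si has the higher nuclear charge.
The numbers (kJ/mol): Li 7298, Al 1817, Si 1577.
Overall IE_2 order: Si < Al < Li.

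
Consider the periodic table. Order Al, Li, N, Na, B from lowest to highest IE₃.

Consider each +2 ion: Al²⁺ still has 1 valence electron; Li²⁺ is already 1 electron into the core; N²⁺ still has 3 valence electrons; Na²⁺ is already 1 electron into the core; B²⁺ still has 1 valence electron.
Core electrons are held far more tightly than valence electrons, so Na and Li top the IE_3 order.
Valence configurations: Al²⁺ [Ne]3s¹, N²⁺ [He]2s²2p¹, B²⁺ [He]2s¹.
The numbers (kJ/mol): Al 2745, Li 11815, N 4578, Na 6910, B 3660.
So the third ionization energies run Al < B < N < Na < Li.

Al < B < N < Na < Li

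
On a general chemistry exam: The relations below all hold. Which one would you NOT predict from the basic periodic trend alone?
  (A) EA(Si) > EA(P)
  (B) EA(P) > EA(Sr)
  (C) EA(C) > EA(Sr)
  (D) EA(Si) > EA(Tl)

The general trend: electron affinity increases across a period and decreases down a group.
(A) Si (period 3, group 14) vs P (period 3, group 15): the stated order contradicts the simple trend.
(B) P (period 3, group 15) vs Sr (period 5, group 2): the stated order agrees with the simple trend.
(C) C (period 2, group 14) vs Sr (period 5, group 2): the stated order agrees with the simple trend.
(D) Si (period 3, group 14) vs Tl (period 6, group 13): the stated order agrees with the simple trend.
The exception is (A): adding an electron to P's half-filled 3p³ is unfavourable, so Si (3p²) has the more exothermic EA.

(A)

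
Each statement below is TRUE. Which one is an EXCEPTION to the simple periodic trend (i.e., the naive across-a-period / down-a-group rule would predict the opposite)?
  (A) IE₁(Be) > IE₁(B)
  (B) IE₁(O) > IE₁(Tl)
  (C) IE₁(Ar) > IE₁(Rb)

(A)

The general trend: IE₁ increases across a period and decreases down a group.
(A) Be (period 2, group 2) vs B (period 2, group 13): the stated order contradicts the simple trend.
(B) O (period 2, group 16) vs Tl (period 6, group 13): the stated order agrees with the simple trend.
(C) Ar (period 3, group 18) vs Rb (period 5, group 1): the stated order agrees with the simple trend.
The exception is (A): removing B's lone 2p electron is easier than breaking Be's filled 2s².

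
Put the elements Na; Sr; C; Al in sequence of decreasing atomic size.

Sr > Na > Al > C

C is in period 2, group 14; Na is in period 3, group 1; Al is in period 3, group 13; Sr is in period 5, group 2.
Atomic radius shrinks across a period as nuclear charge pulls the same shell inward, and grows down a group as new shells are added.
Here both period and group differ, so the two effects have to be weighed against each other.
Al > C: both effects reinforce here, so Al is clearly the larger of the two.
Na > Al: both are in period 3; the period trend gives Na the larger value.
Sr > Na: period and group pull opposite ways; the down-group shift dominates (185 vs 155 pm).
Approximate values (pm): C 75, Na 155, Al 126, Sr 185.
So from largest to smallest: Sr > Na > Al > C.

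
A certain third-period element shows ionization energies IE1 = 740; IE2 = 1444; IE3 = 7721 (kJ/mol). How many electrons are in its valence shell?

Look for the largest jump between consecutive ionization energies: IE3/IE2 ≈ 5.3, far larger than any earlier ratio.
That jump marks the point where a core electron is being removed. So the atom has 2 valence electrons.

2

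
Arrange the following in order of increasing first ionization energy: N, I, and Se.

IE₁ increases left→right with effective nuclear charge and decreases top→bottom as the valence shell moves farther out.
These span different periods and groups, so the two trends combine.
I > Se: period and group pull opposite ways; the across-period shift dominates (1008 vs 941 kJ/mol).
N > I: the two effects oppose for this pair; the down-group effect wins (1402 vs 1008 kJ/mol).
For reference (kJ/mol): N 1402, Se 941, I 1008.
So from lowest to highest: Se < I < N.

Se < I < N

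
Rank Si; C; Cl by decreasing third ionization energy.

IE_3 is the cost of taking one more electron from the +2 cation: Si²⁺ still has 2 valence electrons; C²⁺ still has 2 valence electrons; Cl²⁺ still has 5 valence electrons.
All are still removing valence electrons, so compare the +2 ions as you would atoms: IE_3 generally rises across a period (higher Z_eff) and falls down a group (larger shell), subject to the usual subshell exceptions.
Valence configurations: Si²⁺ [Ne]3s², C²⁺ [He]2s², Cl²⁺ [Ne]3s²3p³.
Approximate IE_3 values (kJ/mol): Si 3232, C 4620, Cl 3822.
Putting it together, IE_3: Si < Cl < C.

C > Cl > Si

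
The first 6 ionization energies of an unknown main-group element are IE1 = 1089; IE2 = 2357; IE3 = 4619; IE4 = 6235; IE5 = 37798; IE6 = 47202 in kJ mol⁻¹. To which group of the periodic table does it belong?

Group 14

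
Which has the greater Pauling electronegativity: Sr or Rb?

Sr

Smaller atoms with higher effective nuclear charge are more electronegative.
All lie in period 5, so electronegativity increases left to right.
So Sr has the greater Pauling electronegativity (Sr > Rb).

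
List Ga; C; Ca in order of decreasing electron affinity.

C is in period 2, group 14; Ca is in period 4, group 2; Ga is in period 4, group 13.
EA tends to increase across a period and decrease down a group, though the pattern is less regular than for IE or radius.
These span different periods and groups, so the two trends combine.
Ga > Ca: Ga lies to the right of Ca in period 4, so the across-period effect alone puts Ga higher.
C > Ga: both effects reinforce here, so C is clearly the higher of the two.
Approximate values (kJ/mol): C 122, Ca 2, Ga 29.
So from highest to lowest: C > Ga > Ca.

C, Ga, Ca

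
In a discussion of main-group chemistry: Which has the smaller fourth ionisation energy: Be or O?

O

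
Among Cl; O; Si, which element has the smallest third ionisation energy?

Si

After 2 electrons have been removed, what remains? Cl²⁺ still has 5 valence electrons; O²⁺ still has 4 valence electrons; Si²⁺ still has 2 valence electrons.
All are still removing valence electrons, so compare the +2 ions as you would atoms: IE_3 generally rises across a period (higher Z_eff) and falls down a group (larger shell), subject to the usual subshell exceptions.
Valence configurations: Cl²⁺ [Ne]3s²3p³, O²⁺ [He]2s²2p², Si²⁺ [Ne]3s².
The numbers (kJ/mol): Cl 3822, O 5300, Si 3232.
Overall IE_3 order: Si < Cl < O.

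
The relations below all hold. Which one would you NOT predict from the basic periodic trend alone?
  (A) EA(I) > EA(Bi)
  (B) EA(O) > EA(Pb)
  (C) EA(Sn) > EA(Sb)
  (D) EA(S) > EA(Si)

The general trend: electron affinity increases across a period and decreases down a group.
(A) I (period 5, group 17) vs Bi (period 6, group 15): the stated order agrees with the simple trend.
(B) O (period 2, group 16) vs Pb (period 6, group 14): the stated order agrees with the simple trend.
(C) Sn (period 5, group 14) vs Sb (period 5, group 15): the stated order contradicts the simple trend.
(D) S (period 3, group 16) vs Si (period 3, group 14): the stated order agrees with the simple trend.
The exception is (C): adding an electron to Sb's half-filled 5p³ is unfavourable, so Sn has the more exothermic EA.

(C)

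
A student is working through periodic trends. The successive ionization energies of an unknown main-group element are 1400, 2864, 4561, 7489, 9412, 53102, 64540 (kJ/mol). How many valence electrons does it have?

Look for the largest jump between consecutive ionization energies: IE6/IE5 ≈ 5.6, far larger than any earlier ratio.
That jump marks the point where a core electron is being removed. So the atom has 5 valence electrons.

5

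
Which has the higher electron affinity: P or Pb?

P is in period 3, group 15; Pb is in period 6, group 14.
Atoms with high Z_eff and room in the valence shell (especially the halogens) have the most exothermic electron affinities.
Here both period and group differ, so the two effects have to be weighed against each other.
P > Pb: relative to Pb, both the across-period and down-group shifts push P's electron affinity up.
For reference (kJ/mol): P 72, Pb 35.
So P has the higher electron affinity (P > Pb).

P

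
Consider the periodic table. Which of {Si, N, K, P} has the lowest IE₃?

P

IE_3 is the cost of taking one more electron from the +2 cation: Si²⁺ still has 2 valence electrons; N²⁺ still has 3 valence electrons; K²⁺ is already 1 electron into the core; P²⁺ still has 3 valence electrons.
Usually core removal costs more than valence removal, but here the competition is close: a tightly held n=2 valence electron can cost more to remove than an n=3 core electron, so the actual values have to decide it.
Valence configurations: Si²⁺ [Ne]3s², N²⁺ [He]2s²2p¹, P²⁺ [Ne]3s²3p¹.
P²⁺ loses a lone 3p electron whereas Si²⁺ must break into a filled 3s² pair, so IE_3(Si) > IE_3(P) even though P has the higher nuclear charge.
Tabulated IE_3 (kJ/mol): Si 3232, N 4578, K 4420, P 2914.
So the third ionization energies run P < Si < K < N.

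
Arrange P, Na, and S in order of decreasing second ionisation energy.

Na, S, P

IE_2 is the cost of taking one more electron from the +1 cation: P⁺ still has 4 valence electrons; Na⁺ is the bare [Ne] core; S⁺ still has 5 valence electrons.
Core electrons are held far more tightly than valence electrons, so Na tops the IE_2 order.
Valence configurations: P⁺ [Ne]3s²3p², S⁺ [Ne]3s²3p³.
The numbers (kJ/mol): P 1907, Na 4562, S 2252.
So the second ionization energies run P < S < Na.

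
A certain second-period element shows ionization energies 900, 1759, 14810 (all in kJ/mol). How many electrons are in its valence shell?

Look for the largest jump between consecutive ionization energies: IE3/IE2 ≈ 8.4, far larger than any earlier ratio.
That jump marks the point where a core electron is being removed. So the atom has 2 valence electrons.

2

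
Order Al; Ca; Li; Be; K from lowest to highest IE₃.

Al < K < Ca < Li < Be

After 2 electrons have been removed, what remains? Al²⁺ still has 1 valence electron; Ca²⁺ is the bare [Ar] core; Li²⁺ is already 1 electron into the core; Be²⁺ is the bare [He] core; K²⁺ is already 1 electron into the core.
Breaking into a closed-shell core is much more expensive than removing a leftover valence electron — K, Ca, Li and Be have the largest IE_3 here.
Approximate IE_3 values (kJ/mol): Al 2745, Ca 4912, Li 11815, Be 14849, K 4420.
Putting it together, IE_3: Al < K < Ca < Li < Be.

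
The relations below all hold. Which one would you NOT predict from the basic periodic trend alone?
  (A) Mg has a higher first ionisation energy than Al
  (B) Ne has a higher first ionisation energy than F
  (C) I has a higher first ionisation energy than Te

The general trend: first ionisation energy increases across a period and decreases down a group.
(A) Mg (period 3, group 2) vs Al (period 3, group 13): the stated order contradicts the simple trend.
(B) Ne (period 2, group 18) vs F (period 2, group 17): the stated order agrees with the simple trend.
(C) I (period 5, group 17) vs Te (period 5, group 16): the stated order agrees with the simple trend.
The exception is (A): Al's single 3p electron is easier to remove than one from Mg's filled 3s².

(A)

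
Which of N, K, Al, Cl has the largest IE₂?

IE_2 is the cost of taking one more electron from the +1 cation: N⁺ still has 4 valence electrons; K⁺ is the bare [Ar] core; Al⁺ still has 2 valence electrons; Cl⁺ still has 6 valence electrons.
Pulling an electron out of a noble-gas core costs far more than removing a remaining valence electron, so K sits at the high end of IE_2.
Valence configurations: N⁺ [He]2s²2p², Al⁺ [Ne]3s², Cl⁺ [Ne]3s²3p⁴.
Approximate IE_2 values (kJ/mol): N 2856, K 3052, Al 1817, Cl 2298.
Hence IE_2: Al < Cl < N < K.

K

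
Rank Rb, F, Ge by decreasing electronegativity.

F > Ge > Rb

Atoms toward the upper right of the periodic table pull bonding electrons most strongly.
Here both period and group differ, so the two effects have to be weighed against each other.
Ge > Rb: both effects reinforce here, so Ge is clearly the higher of the two.
F > Ge: relative to Ge, both the across-period and down-group shifts push F's electronegativity up.
For reference (Pauling): F 3.98, Ge 2.01, Rb 0.82.
So from highest to lowest: F > Ge > Rb.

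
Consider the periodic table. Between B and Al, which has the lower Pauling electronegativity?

Al

B is in period 2, group 13; Al is in period 3, group 13.
Electronegativity increases across a period and decreases down a group, tracking effective nuclear charge and atomic size.
All are in group 13, so electronegativity increases up the group.
So Al has the lower Pauling electronegativity (Al < B).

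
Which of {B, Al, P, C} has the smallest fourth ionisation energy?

P

The fourth ionization energy removes an electron from the +3 ion. For each element: B³⁺ is the bare [He] core; Al³⁺ is the bare [Ne] core; P³⁺ still has 2 valence electrons; C³⁺ still has 1 valence electron.
Breaking into a closed-shell core is much more expensive than removing a leftover valence electron — Al and B have the largest IE_4 here.
Valence configurations: P³⁺ [Ne]3s², C³⁺ [He]2s¹.
Tabulated IE_4 (kJ/mol): B 25026, Al 11577, P 4964, C 6223.
So the fourth ionization energies run P < C < Al < B.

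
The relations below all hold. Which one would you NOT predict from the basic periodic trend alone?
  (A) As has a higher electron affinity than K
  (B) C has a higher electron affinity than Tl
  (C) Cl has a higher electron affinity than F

(C)

The general trend: electron affinity increases across a period and decreases down a group.
(A) As (period 4, group 15) vs K (period 4, group 1): the stated order agrees with the simple trend.
(B) C (period 2, group 14) vs Tl (period 6, group 13): the stated order agrees with the simple trend.
(C) Cl (period 3, group 17) vs F (period 2, group 17): the stated order contradicts the simple trend.
The exception is (C): F's small 2p subshell makes the incoming electron feel strong e⁻–e⁻ repulsion, so Cl actually releases more energy on gaining an electron.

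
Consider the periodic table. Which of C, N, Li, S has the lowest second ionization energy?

S

After 1 electron has been removed, what remains? C⁺ still has 3 valence electrons; N⁺ still has 4 valence electrons; Li⁺ is the bare [He] core; S⁺ still has 5 valence electrons.
Pulling an electron out of a noble-gas core costs far more than removing a remaining valence electron, so Li sits at the high end of IE_2.
Valence configurations: C⁺ [He]2s²2p¹, N⁺ [He]2s²2p², S⁺ [Ne]3s²3p³.
The numbers (kJ/mol): C 2353, N 2856, Li 7298, S 2252.
Overall IE_2 order: S < C < N < Li.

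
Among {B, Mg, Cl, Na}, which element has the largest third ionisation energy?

Mg

IE_3 is the cost of taking one more electron from the +2 cation: B²⁺ still has 1 valence electron; Mg²⁺ is the bare [Ne] core; Cl²⁺ still has 5 valence electrons; Na²⁺ is already 1 electron into the core.
Breaking into a closed-shell core is much more expensive than removing a leftover valence electron — Na and Mg have the largest IE_3 here.
Valence configurations: B²⁺ [He]2s¹, Cl²⁺ [Ne]3s²3p³.
Approximate IE_3 values (kJ/mol): B 3660, Mg 7733, Cl 3822, Na 6910.
Hence IE_3: B < Cl < Na < Mg.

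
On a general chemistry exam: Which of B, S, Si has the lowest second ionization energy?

Si

IE_2 is the cost of taking one more electron from the +1 cation: B⁺ still has 2 valence electrons; S⁺ still has 5 valence electrons; Si⁺ still has 3 valence electrons.
All are still removing valence electrons, so compare the +1 ions as you would atoms: IE_2 generally rises across a period (higher Z_eff) and falls down a group (larger shell), subject to the usual subshell exceptions.
Valence configurations: B⁺ [He]2s², S⁺ [Ne]3s²3p³, Si⁺ [Ne]3s²3p¹.
Tabulated IE_2 (kJ/mol): B 2427, S 2252, Si 1577.
Overall IE_2 order: Si < S < B.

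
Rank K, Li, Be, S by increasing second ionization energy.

Be < S < K < Li

Consider each +1 ion: K⁺ is the bare [Ar] core; Li⁺ is the bare [He] core; Be⁺ still has 1 valence electron; S⁺ still has 5 valence electrons.
Breaking into a closed-shell core is much more expensive than removing a leftover valence electron — K and Li have the largest IE_2 here.
Valence configurations: Be⁺ [He]2s¹, S⁺ [Ne]3s²3p³.
The numbers (kJ/mol): K 3052, Li 7298, Be 1757, S 2252.
Hence IE_2: Be < S < K < Li.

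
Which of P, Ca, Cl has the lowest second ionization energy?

Ca

The second ionization energy removes an electron from the +1 ion. For each element: P⁺ still has 4 valence electrons; Ca⁺ still has 1 valence electron; Cl⁺ still has 6 valence electrons.
All are still removing valence electrons, so compare the +1 ions as you would atoms: IE_2 generally rises across a period (higher Z_eff) and falls down a group (larger shell), subject to the usual subshell exceptions.
Valence configurations: P⁺ [Ne]3s²3p², Ca⁺ [Ar]4s¹, Cl⁺ [Ne]3s²3p⁴.
The numbers (kJ/mol): P 1907, Ca 1145, Cl 2298.
Hence IE_2: Ca < P < Cl.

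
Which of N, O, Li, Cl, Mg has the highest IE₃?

Li

IE_3 is the cost of taking one more electron from the +2 cation: N²⁺ still has 3 valence electrons; O²⁺ still has 4 valence electrons; Li²⁺ is already 1 electron into the core; Cl²⁺ still has 5 valence electrons; Mg²⁺ is the bare [Ne] core.
Breaking into a closed-shell core is much more expensive than removing a leftover valence electron — Mg and Li have the largest IE_3 here.
Valence configurations: N²⁺ [He]2s²2p¹, O²⁺ [He]2s²2p², Cl²⁺ [Ne]3s²3p³.
Approximate IE_3 values (kJ/mol): N 4578, O 5300, Li 11815, Cl 3822, Mg 7733.
Hence IE_3: Cl < N < O < Mg < Li.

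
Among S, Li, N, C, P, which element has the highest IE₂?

Li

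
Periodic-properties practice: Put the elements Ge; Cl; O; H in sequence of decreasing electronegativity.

O, Cl, H, Ge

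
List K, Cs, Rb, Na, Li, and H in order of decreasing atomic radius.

Cs > Rb > K > Na > Li > H

Across a period the added protons contract the valence shell; down a group each new principal shell makes the atom larger.
All are in group 1, so atomic radius increases down the group.
So from largest to smallest: Cs > Rb > K > Na > Li > H.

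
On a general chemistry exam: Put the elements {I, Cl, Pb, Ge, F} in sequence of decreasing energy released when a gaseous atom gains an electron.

Cl > F > I > Ge > Pb

F is in period 2, group 17; Cl is in period 3, group 17; Ge is in period 4, group 14; I is in period 5, group 17; Pb is in period 6, group 14.
Adding an electron releases more energy for atoms nearer the top right (short of the noble gases).
Neither a single period nor a single group — weigh both effects.
Ge > Pb: they share group 14; the group trend gives Ge the larger value.
I > Ge: period and group pull opposite ways; the across-period shift dominates (295 vs 119 kJ/mol).
F > I: they share group 17; the group trend gives F the larger value.
Cl > F: this pair runs against the simple trend — see the exception note.
Note the exception: Cl has a higher electron affinity than F, contrary to the simple trend — F's small 2p subshell makes the incoming electron feel strong e⁻–e⁻ repulsion, so Cl actually releases more energy on gaining an electron.
For reference (kJ/mol): F 328, Cl 349, Ge 119, I 295, Pb 35.
So from highest to lowest: Cl > F > I > Ge > Pb.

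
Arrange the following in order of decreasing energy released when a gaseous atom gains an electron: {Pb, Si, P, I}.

I > Si > P > Pb

Si is in period 3, group 14; P is in period 3, group 15; I is in period 5, group 17; Pb is in period 6, group 14.
Atoms with high Z_eff and room in the valence shell (especially the halogens) have the most exothermic electron affinities.
Neither a single period nor a single group — weigh both effects.
P > Pb: both effects reinforce here, so P is clearly the higher of the two.
Si > P: this pair runs against the simple trend — see the exception note.
I > Si: period and group pull opposite ways; the across-period shift dominates (295 vs 134 kJ/mol).
Note the exception: Si has a higher electron affinity than P, contrary to the simple trend — adding an electron to P's half-filled 3p³ is unfavourable, so Si (3p²) has the more exothermic EA.
Approximate values (kJ/mol): Si 134, P 72, I 295, Pb 35.
So from highest to lowest: I > Si > P > Pb.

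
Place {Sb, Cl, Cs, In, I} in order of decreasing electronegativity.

Atoms toward the upper right of the periodic table pull bonding electrons most strongly.
These span different periods and groups, so the two trends combine.
In > Cs: relative to Cs, both the across-period and down-group shifts push In's electronegativity up.
Sb > In: both are in period 5; the period trend gives Sb the larger value.
I > Sb: I lies to the right of Sb in period 5, so the across-period effect alone puts I higher.
Cl > I: Cl sits above I in group 17, so the down-group effect alone puts Cl higher.
For reference (Pauling): Cl 3.16, In 1.78, Sb 2.05, I 2.66, Cs 0.79.
So from highest to lowest: Cl > I > Sb > In > Cs.

Cl > I > Sb > In > Cs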